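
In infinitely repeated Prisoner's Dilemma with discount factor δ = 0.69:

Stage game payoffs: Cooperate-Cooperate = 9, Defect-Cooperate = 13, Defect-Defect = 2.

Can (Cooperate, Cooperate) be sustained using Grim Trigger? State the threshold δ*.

δ* = 0.3636; since δ = 0.69 ≥ 0.3636, cooperation can be sustained

Work:
For Grim Trigger:
Cooperate forever: 9/(1-δ)
Defect then punished: 13 + 2·δ/(1-δ)
Need: 9/(1-δ) ≥ 13 + 2·δ/(1-δ)
Solving: δ ≥ (T-R)/(T-P) = (13-9)/(13-2) = 0.3636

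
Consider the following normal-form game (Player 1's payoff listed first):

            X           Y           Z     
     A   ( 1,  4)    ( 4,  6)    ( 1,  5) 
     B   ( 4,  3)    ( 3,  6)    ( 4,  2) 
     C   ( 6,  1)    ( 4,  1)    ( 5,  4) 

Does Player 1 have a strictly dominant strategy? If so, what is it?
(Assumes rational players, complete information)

No strictly dominant strategy exists for Player 1

Work:
A strategy strictly dominates another if it gives a strictly higher payoff against every opponent action. Compare each pair of P1's strategies column-by-column:
  A vs B: [1 vs 4, 4 vs 3, 1 vs 4] → A does not strictly dominate B (column X: 1 ≤ 4)
  A vs C: [1 vs 6, 4 vs 4, 1 vs 5] → A does not strictly dominate C (column X: 1 ≤ 6)
  B vs A: [4 vs 1, 3 vs 4, 4 vs 1] → B does not strictly dominate A (column Y: 3 ≤ 4)
  B vs C: [4 vs 6, 3 vs 4, 4 vs 5] → B does not strictly dominate C (column X: 4 ≤ 6)
  C vs A: [6 vs 1, 4 vs 4, 5 vs 1] → C does not strictly dominate A (column Y: 4 ≤ 4)
  C vs B: [6 vs 4, 4 vs 3, 5 vs 4] → C strictly dominates B
No single strategy strictly dominates all others → no strictly dominant strategy.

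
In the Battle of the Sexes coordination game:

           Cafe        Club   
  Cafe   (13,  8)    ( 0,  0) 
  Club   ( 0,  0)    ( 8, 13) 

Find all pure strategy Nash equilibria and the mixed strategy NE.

Pure NE: (Cafe, Cafe) and (Club, Club); Mixed NE: p = 0.619, q = 0.381

Work:
Check pure NE:
(Cafe, Cafe): (13, 8) - no unilateral deviation beneficial
(Club, Club): (8, 13) - no unilateral deviation beneficial
Mixed NE: P1 plays Cafe with p = 0.619, P2 plays Cafe with q = 0.381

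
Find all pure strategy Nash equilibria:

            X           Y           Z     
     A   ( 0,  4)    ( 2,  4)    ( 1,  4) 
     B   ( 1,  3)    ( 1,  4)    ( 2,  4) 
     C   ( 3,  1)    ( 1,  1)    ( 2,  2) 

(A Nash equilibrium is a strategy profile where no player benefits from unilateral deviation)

Nash equilibrium: (A, Y), (B, Z), (C, Z)

Work:
Best responses:
  P1 vs X: payoffs [0, 1, 3] → best response C (payoff 3)
  P1 vs Y: payoffs [2, 1, 1] → best response A (payoff 2)
  P1 vs Z: payoffs [1, 2, 2] → best response B/C (payoff 2)
  P2 vs A: payoffs [4, 4, 4] → best response X/Y/Z (payoff 4)
  P2 vs B: payoffs [3, 4, 4] → best response Y/Z (payoff 4)
  P2 vs C: payoffs [1, 1, 2] → best response Z (payoff 2)
Mutual best responses: (A,Y), (B,Z), (C,Z) → Nash equilibria.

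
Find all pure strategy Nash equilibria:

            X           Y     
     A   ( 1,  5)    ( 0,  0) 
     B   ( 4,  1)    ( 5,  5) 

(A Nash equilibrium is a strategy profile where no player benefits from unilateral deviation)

Nash equilibrium: (B, Y)

Work:
Best responses:
  P1 vs X: payoffs [1, 4] → best response B (payoff 4)
  P1 vs Y: payoffs [0, 5] → best response B (payoff 5)
  P2 vs A: payoffs [5, 0] → best response X (payoff 5)
  P2 vs B: payoffs [1, 5] → best response Y (payoff 5)
Mutual best responses: (B,Y) → Nash equilibria.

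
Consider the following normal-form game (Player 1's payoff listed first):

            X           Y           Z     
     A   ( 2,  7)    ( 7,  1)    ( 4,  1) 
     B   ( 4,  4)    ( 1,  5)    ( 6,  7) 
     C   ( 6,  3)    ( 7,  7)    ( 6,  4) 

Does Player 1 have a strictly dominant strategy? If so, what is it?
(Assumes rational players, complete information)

No strictly dominant strategy exists for Player 1

Work:
A strategy strictly dominates another if it gives a strictly higher payoff against every opponent action. Compare each pair of P1's strategies column-by-column:
  A vs B: [2 vs 4, 7 vs 1, 4 vs 6] → A does not strictly dominate B (column X: 2 ≤ 4)
  A vs C: [2 vs 6, 7 vs 7, 4 vs 6] → A does not strictly dominate C (column X: 2 ≤ 6)
  B vs A: [4 vs 2, 1 vs 7, 6 vs 4] → B does not strictly dominate A (column Y: 1 ≤ 7)
  B vs C: [4 vs 6, 1 vs 7, 6 vs 6] → B does not strictly dominate C (column X: 4 ≤ 6)
  C vs A: [6 vs 2, 7 vs 7, 6 vs 4] → C does not strictly dominate A (column Y: 7 ≤ 7)
  C vs B: [6 vs 4, 7 vs 1, 6 vs 6] → C does not strictly dominate B (column Z: 6 ≤ 6)
No single strategy strictly dominates all others → no strictly dominant strategy.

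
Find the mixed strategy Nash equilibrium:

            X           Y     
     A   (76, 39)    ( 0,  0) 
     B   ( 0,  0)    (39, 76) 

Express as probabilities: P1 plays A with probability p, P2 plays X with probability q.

p = 0.6609, q = 0.3391

Work:
Find probabilities that make opponent indifferent:
P2 chooses q to make P1 indifferent between A and B
P1 chooses p to make P2 indifferent between X and Y
Mixed NE: P1 plays (A: 0.6609, B: 0.3391), P2 plays (X: 0.3391, Y: 0.6609)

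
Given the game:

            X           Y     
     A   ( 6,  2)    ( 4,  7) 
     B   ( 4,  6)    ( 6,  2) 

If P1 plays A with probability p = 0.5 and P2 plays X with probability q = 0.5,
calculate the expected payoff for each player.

E[P1] = 5.0, E[P2] = 4.25

Work:
E[P1] = p·q·π₁(A,X) + p·(1-q)·π₁(A,Y) + (1-p)·q·π₁(B,X) + (1-p)·(1-q)·π₁(B,Y)
= 0.5·0.5·6 + 0.5·0.5·4 + 0.5·0.5·4 + 0.5·0.5·6
= 5.0

E[P2] = 4.25 (similar calculation)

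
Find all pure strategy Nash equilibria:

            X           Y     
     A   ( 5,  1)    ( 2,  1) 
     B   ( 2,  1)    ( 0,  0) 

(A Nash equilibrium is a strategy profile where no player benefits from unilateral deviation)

Nash equilibrium: (A, X), (A, Y)

Work:
Best responses:
  P1 vs X: payoffs [5, 2] → best response A (payoff 5)
  P1 vs Y: payoffs [2, 0] → best response A (payoff 2)
  P2 vs A: payoffs [1, 1] → best response X/Y (payoff 1)
  P2 vs B: payoffs [1, 0] → best response X (payoff 1)
Mutual best responses: (A,X), (A,Y) → Nash equilibria.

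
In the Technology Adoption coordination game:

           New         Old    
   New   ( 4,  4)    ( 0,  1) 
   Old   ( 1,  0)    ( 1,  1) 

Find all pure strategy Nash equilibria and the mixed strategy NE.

Pure NE: (New, New) and (Old, Old); Mixed NE: p = 0.25, q = 0.25

Work:
Check pure NE:
(New, New): (4, 4) - no unilateral deviation beneficial
(Old, Old): (1, 1) - no unilateral deviation beneficial
Mixed NE: P1 plays New with p = 0.25, P2 plays New with q = 0.25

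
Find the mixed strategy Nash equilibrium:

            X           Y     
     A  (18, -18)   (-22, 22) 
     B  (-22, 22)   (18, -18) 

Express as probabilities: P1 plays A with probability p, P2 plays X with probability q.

p = 0.5, q = 0.5

Work:
Find probabilities that make opponent indifferent:
P2 chooses q to make P1 indifferent between A and B
P1 chooses p to make P2 indifferent between X and Y
Mixed NE: P1 plays (A: 0.5, B: 0.5), P2 plays (X: 0.5, Y: 0.5)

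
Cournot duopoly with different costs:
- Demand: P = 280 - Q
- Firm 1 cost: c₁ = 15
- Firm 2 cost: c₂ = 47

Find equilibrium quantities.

q₁* = 99.0, q₂* = 67.0

Work:
Reaction: q₁ = (280 - 15 - q₂)/2
Reaction: q₂ = (280 - 47 - q₁)/2
Solve simultaneously:
q₁* = (280 - 2×15 + 47)/3 = 99.0
q₂* = (280 - 2×47 + 15)/3 = 67.0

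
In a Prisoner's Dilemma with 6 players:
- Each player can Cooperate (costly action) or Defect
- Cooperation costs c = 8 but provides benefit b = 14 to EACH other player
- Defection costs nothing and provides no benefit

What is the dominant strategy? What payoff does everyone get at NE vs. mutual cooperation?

Dominant: Defect; NE payoff = 0; Coop payoff = 62

Work:
Defect dominates (saves cost c = 8, benefit to others is external)
NE: All defect → everyone gets 0
If all cooperate: each receives (5)×14 - 8 = 62
Social dilemma: 62 > 0 but NE gives 0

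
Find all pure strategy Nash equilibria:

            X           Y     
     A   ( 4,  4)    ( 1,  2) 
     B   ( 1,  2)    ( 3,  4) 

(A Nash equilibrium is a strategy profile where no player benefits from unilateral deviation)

Nash equilibrium: (A, X), (B, Y)

Work:
Best responses:
  P1 vs X: payoffs [4, 1] → best response A (payoff 4)
  P1 vs Y: payoffs [1, 3] → best response B (payoff 3)
  P2 vs A: payoffs [4, 2] → best response X (payoff 4)
  P2 vs B: payoffs [2, 4] → best response Y (payoff 4)
Mutual best responses: (A,X), (B,Y) → Nash equilibria.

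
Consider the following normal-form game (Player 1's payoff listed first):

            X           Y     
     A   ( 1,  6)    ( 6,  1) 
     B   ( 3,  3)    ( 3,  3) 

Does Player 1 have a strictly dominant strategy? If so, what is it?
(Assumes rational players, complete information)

No strictly dominant strategy exists for Player 1

Work:
A strategy strictly dominates another if it gives a strictly higher payoff against every opponent action. Compare each pair of P1's strategies column-by-column:
  A vs B: [1 vs 3, 6 vs 3] → A does not strictly dominate B (column X: 1 ≤ 3)
  B vs A: [3 vs 1, 3 vs 6] → B does not strictly dominate A (column Y: 3 ≤ 6)
No single strategy strictly dominates all others → no strictly dominant strategy.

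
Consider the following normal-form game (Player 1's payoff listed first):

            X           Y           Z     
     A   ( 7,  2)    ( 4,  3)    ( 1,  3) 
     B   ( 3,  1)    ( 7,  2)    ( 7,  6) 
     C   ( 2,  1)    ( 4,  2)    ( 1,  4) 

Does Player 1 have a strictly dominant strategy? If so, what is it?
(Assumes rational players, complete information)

No strictly dominant strategy exists for Player 1

Work:
A strategy strictly dominates another if it gives a strictly higher payoff against every opponent action. Compare each pair of P1's strategies column-by-column:
  A vs B: [7 vs 3, 4 vs 7, 1 vs 7] → A does not strictly dominate B (column Y: 4 ≤ 7)
  A vs C: [7 vs 2, 4 vs 4, 1 vs 1] → A does not strictly dominate C (column Y: 4 ≤ 4)
  B vs A: [3 vs 7, 7 vs 4, 7 vs 1] → B does not strictly dominate A (column X: 3 ≤ 7)
  B vs C: [3 vs 2, 7 vs 4, 7 vs 1] → B strictly dominates C
  C vs A: [2 vs 7, 4 vs 4, 1 vs 1] → C does not strictly dominate A (column X: 2 ≤ 7)
  C vs B: [2 vs 3, 4 vs 7, 1 vs 7] → C does not strictly dominate B (column X: 2 ≤ 3)
No single strategy strictly dominates all others → no strictly dominant strategy.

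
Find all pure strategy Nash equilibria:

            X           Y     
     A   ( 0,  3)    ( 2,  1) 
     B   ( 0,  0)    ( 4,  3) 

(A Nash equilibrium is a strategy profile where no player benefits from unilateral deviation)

Nash equilibrium: (A, X), (B, Y)

Work:
Best responses:
  P1 vs X: payoffs [0, 0] → best response A/B (payoff 0)
  P1 vs Y: payoffs [2, 4] → best response B (payoff 4)
  P2 vs A: payoffs [3, 1] → best response X (payoff 3)
  P2 vs B: payoffs [0, 3] → best response Y (payoff 3)
Mutual best responses: (A,X), (B,Y) → Nash equilibria.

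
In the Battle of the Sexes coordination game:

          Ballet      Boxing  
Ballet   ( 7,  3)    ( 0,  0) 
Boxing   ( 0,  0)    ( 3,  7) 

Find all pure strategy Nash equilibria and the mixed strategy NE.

Pure NE: (Ballet, Ballet) and (Boxing, Boxing); Mixed NE: p = 0.7, q = 0.3

Work:
Check pure NE:
(Ballet, Ballet): (7, 3) - no unilateral deviation beneficial
(Boxing, Boxing): (3, 7) - no unilateral deviation beneficial
Mixed NE: P1 plays Ballet with p = 0.7, P2 plays Ballet with q = 0.3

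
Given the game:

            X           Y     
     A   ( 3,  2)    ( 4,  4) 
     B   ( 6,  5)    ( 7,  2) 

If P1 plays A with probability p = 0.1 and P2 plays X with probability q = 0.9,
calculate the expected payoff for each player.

E[P1] = 5.8, E[P2] = 4.45

Work:
E[P1] = p·q·π₁(A,X) + p·(1-q)·π₁(A,Y) + (1-p)·q·π₁(B,X) + (1-p)·(1-q)·π₁(B,Y)
= 0.1·0.9·3 + 0.1·0.1·4 + 0.9·0.9·6 + 0.9·0.1·7
= 5.8

E[P2] = 4.45 (similar calculation)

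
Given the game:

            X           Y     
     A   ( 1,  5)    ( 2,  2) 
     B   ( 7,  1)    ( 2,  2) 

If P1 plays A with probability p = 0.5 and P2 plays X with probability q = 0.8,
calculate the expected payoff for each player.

E[P1] = 3.6, E[P2] = 2.8

Work:
E[P1] = p·q·π₁(A,X) + p·(1-q)·π₁(A,Y) + (1-p)·q·π₁(B,X) + (1-p)·(1-q)·π₁(B,Y)
= 0.5·0.8·1 + 0.5·0.2·2 + 0.5·0.8·7 + 0.5·0.2·2
= 3.6

E[P2] = 2.8 (similar calculation)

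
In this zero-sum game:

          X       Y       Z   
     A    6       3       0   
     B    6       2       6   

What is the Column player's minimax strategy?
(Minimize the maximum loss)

Column should play Y, value = 3

Work:
Column player minimizes Row's maximum payoff:
Column X: max payoff to Row = 6
Column Y: max payoff to Row = 3
Column Z: max payoff to Row = 6
Minimum is 3, achieved by column Y.
Minimax strategy: Y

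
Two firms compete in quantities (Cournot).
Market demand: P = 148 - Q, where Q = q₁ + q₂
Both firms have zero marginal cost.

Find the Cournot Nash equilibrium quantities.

q₁* = q₂* = 49.33; P* = 49.33

Work:
Profit: π_i = P·q_i = (a - q_i - q_j)·q_i
FOC: ∂π_i/∂q_i = a - 2q_i - q_j = 0
Reaction function: q_i = (148 - q_j)/2
Symmetry: q* = 148/3 = 49.33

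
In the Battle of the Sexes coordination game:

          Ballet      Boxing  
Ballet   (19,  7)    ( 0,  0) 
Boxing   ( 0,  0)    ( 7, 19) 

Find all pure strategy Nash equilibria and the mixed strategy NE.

Pure NE: (Ballet, Ballet) and (Boxing, Boxing); Mixed NE: p = 0.7308, q = 0.2692

Work:
Check pure NE:
(Ballet, Ballet): (19, 7) - no unilateral deviation beneficial
(Boxing, Boxing): (7, 19) - no unilateral deviation beneficial
Mixed NE: P1 plays Ballet with p = 0.7308, P2 plays Ballet with q = 0.2692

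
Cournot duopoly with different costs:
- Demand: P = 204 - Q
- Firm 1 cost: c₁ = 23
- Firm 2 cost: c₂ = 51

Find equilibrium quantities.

q₁* = 69.67, q₂* = 41.67

Work:
Reaction: q₁ = (204 - 23 - q₂)/2
Reaction: q₂ = (204 - 51 - q₁)/2
Solve simultaneously:
q₁* = (204 - 2×23 + 51)/3 = 69.67
q₂* = (204 - 2×51 + 23)/3 = 41.67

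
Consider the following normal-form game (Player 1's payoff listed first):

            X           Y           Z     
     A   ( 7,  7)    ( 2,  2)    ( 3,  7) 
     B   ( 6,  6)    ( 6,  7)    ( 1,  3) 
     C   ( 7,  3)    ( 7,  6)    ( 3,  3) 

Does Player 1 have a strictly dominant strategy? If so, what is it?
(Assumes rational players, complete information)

No strictly dominant strategy exists for Player 1

Work:
A strategy strictly dominates another if it gives a strictly higher payoff against every opponent action. Compare each pair of P1's strategies column-by-column:
  A vs B: [7 vs 6, 2 vs 6, 3 vs 1] → A does not strictly dominate B (column Y: 2 ≤ 6)
  A vs C: [7 vs 7, 2 vs 7, 3 vs 3] → A does not strictly dominate C (column X: 7 ≤ 7)
  B vs A: [6 vs 7, 6 vs 2, 1 vs 3] → B does not strictly dominate A (column X: 6 ≤ 7)
  B vs C: [6 vs 7, 6 vs 7, 1 vs 3] → B does not strictly dominate C (column X: 6 ≤ 7)
  C vs A: [7 vs 7, 7 vs 2, 3 vs 3] → C does not strictly dominate A (column X: 7 ≤ 7)
  C vs B: [7 vs 6, 7 vs 6, 3 vs 1] → C strictly dominates B
No single strategy strictly dominates all others → no strictly dominant strategy.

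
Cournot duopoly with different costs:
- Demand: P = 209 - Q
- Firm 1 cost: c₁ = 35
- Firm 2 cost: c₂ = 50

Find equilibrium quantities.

q₁* = 63.0, q₂* = 48.0

Work:
Reaction: q₁ = (209 - 35 - q₂)/2
Reaction: q₂ = (209 - 50 - q₁)/2
Solve simultaneously:
q₁* = (209 - 2×35 + 50)/3 = 63.0
q₂* = (209 - 2×50 + 35)/3 = 48.0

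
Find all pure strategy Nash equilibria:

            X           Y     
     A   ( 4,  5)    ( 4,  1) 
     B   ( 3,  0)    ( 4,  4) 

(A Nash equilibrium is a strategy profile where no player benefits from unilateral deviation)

Nash equilibrium: (A, X), (B, Y)

Work:
Best responses:
  P1 vs X: payoffs [4, 3] → best response A (payoff 4)
  P1 vs Y: payoffs [4, 4] → best response A/B (payoff 4)
  P2 vs A: payoffs [5, 1] → best response X (payoff 5)
  P2 vs B: payoffs [0, 4] → best response Y (payoff 4)
Mutual best responses: (A,X), (B,Y) → Nash equilibria.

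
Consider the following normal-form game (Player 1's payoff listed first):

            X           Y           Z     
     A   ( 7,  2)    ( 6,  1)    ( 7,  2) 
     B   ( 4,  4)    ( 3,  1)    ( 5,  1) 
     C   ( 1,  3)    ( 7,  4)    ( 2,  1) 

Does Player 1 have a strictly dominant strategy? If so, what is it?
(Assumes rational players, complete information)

No strictly dominant strategy exists for Player 1

Work:
A strategy strictly dominates another if it gives a strictly higher payoff against every opponent action. Compare each pair of P1's strategies column-by-column:
  A vs B: [7 vs 4, 6 vs 3, 7 vs 5] → A strictly dominates B
  A vs C: [7 vs 1, 6 vs 7, 7 vs 2] → A does not strictly dominate C (column Y: 6 ≤ 7)
  B vs A: [4 vs 7, 3 vs 6, 5 vs 7] → B does not strictly dominate A (column X: 4 ≤ 7)
  B vs C: [4 vs 1, 3 vs 7, 5 vs 2] → B does not strictly dominate C (column Y: 3 ≤ 7)
  C vs A: [1 vs 7, 7 vs 6, 2 vs 7] → C does not strictly dominate A (column X: 1 ≤ 7)
  C vs B: [1 vs 4, 7 vs 3, 2 vs 5] → C does not strictly dominate B (column X: 1 ≤ 4)
No single strategy strictly dominates all others → no strictly dominant strategy.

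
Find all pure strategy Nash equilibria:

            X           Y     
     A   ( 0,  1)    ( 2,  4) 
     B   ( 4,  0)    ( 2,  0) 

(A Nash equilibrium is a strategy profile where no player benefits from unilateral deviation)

Nash equilibrium: (A, Y), (B, X), (B, Y)

Work:
Best responses:
  P1 vs X: payoffs [0, 4] → best response B (payoff 4)
  P1 vs Y: payoffs [2, 2] → best response A/B (payoff 2)
  P2 vs A: payoffs [1, 4] → best response Y (payoff 4)
  P2 vs B: payoffs [0, 0] → best response X/Y (payoff 0)
Mutual best responses: (A,Y), (B,X), (B,Y) → Nash equilibria.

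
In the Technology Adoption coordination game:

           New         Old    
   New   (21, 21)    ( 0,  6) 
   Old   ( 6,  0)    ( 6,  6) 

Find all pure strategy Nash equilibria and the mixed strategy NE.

Pure NE: (New, New) and (Old, Old); Mixed NE: p = 0.2857, q = 0.2857

Work:
Check pure NE:
(New, New): (21, 21) - no unilateral deviation beneficial
(Old, Old): (6, 6) - no unilateral deviation beneficial
Mixed NE: P1 plays New with p = 0.2857, P2 plays New with q = 0.2857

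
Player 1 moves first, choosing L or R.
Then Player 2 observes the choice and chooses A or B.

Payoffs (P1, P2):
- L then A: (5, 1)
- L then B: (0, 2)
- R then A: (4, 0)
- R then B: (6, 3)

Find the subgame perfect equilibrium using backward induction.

P1 plays R, P2 plays B after L and B after R; Payoff (6, 3)

Work:
Backward induction:
After L: P2 chooses B → P1 gets 0
After R: P2 chooses B → P1 gets 6
P1 chooses R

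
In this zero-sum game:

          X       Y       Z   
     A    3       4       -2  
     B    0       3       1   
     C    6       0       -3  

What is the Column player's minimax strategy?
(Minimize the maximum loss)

Column should play Z, value = 1

Work:
Column player minimizes Row's maximum payoff:
Column X: max payoff to Row = 6
Column Y: max payoff to Row = 4
Column Z: max payoff to Row = 1
Minimum is 1, achieved by column Z.
Minimax strategy: Z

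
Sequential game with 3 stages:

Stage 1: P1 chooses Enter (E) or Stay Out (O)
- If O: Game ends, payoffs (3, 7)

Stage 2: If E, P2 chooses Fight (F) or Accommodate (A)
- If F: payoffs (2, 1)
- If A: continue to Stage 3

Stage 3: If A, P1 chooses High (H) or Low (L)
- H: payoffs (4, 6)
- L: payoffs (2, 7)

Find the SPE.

SPE: (E, A, H); Outcome (4, 6)

Work:
Stage 3: P1 chooses H (4 vs 2)
Stage 2: P2: F->1, A->6 (anticipating H). Choose A
Stage 1: P1: O->3, E->4 (anticipating A, H). Choose E
SPE path: E -> A -> H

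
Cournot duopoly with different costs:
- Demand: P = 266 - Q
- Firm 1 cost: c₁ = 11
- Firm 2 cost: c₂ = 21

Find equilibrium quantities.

q₁* = 88.33, q₂* = 78.33

Work:
Reaction: q₁ = (266 - 11 - q₂)/2
Reaction: q₂ = (266 - 21 - q₁)/2
Solve simultaneously:
q₁* = (266 - 2×11 + 21)/3 = 88.33
q₂* = (266 - 2×21 + 11)/3 = 78.33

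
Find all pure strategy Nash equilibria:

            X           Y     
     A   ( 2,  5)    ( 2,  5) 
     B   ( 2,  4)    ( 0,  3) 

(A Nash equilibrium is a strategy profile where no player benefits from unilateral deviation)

Nash equilibrium: (A, X), (A, Y), (B, X)

Work:
Best responses:
  P1 vs X: payoffs [2, 2] → best response A/B (payoff 2)
  P1 vs Y: payoffs [2, 0] → best response A (payoff 2)
  P2 vs A: payoffs [5, 5] → best response X/Y (payoff 5)
  P2 vs B: payoffs [4, 3] → best response X (payoff 4)
Mutual best responses: (A,X), (A,Y), (B,X) → Nash equilibria.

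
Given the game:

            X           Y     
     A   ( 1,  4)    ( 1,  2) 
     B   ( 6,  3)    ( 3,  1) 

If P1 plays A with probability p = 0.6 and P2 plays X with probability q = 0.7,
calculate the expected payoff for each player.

E[P1] = 2.64, E[P2] = 3.0

Work:
E[P1] = p·q·π₁(A,X) + p·(1-q)·π₁(A,Y) + (1-p)·q·π₁(B,X) + (1-p)·(1-q)·π₁(B,Y)
= 0.6·0.7·1 + 0.6·0.3·1 + 0.4·0.7·6 + 0.4·0.3·3
= 2.64

E[P2] = 3.0 (similar calculation)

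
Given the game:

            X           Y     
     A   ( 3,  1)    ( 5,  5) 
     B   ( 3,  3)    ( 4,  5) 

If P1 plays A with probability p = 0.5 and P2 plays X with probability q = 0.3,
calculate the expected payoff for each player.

E[P1] = 4.05, E[P2] = 4.1

Work:
E[P1] = p·q·π₁(A,X) + p·(1-q)·π₁(A,Y) + (1-p)·q·π₁(B,X) + (1-p)·(1-q)·π₁(B,Y)
= 0.5·0.3·3 + 0.5·0.7·5 + 0.5·0.3·3 + 0.5·0.7·4
= 4.05

E[P2] = 4.1 (similar calculation)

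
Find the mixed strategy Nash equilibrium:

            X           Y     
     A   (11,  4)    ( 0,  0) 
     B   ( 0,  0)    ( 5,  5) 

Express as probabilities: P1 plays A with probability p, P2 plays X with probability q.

p = 0.5556, q = 0.3125

Work:
Find probabilities that make opponent indifferent:
P2 chooses q to make P1 indifferent between A and B
P1 chooses p to make P2 indifferent between X and Y
Mixed NE: P1 plays (A: 0.5556, B: 0.4444), P2 plays (X: 0.3125, Y: 0.6875)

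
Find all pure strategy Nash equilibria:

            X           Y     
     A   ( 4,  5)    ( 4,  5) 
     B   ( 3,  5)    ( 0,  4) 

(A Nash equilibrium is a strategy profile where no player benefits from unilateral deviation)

Nash equilibrium: (A, X), (A, Y)

Work:
Best responses:
  P1 vs X: payoffs [4, 3] → best response A (payoff 4)
  P1 vs Y: payoffs [4, 0] → best response A (payoff 4)
  P2 vs A: payoffs [5, 5] → best response X/Y (payoff 5)
  P2 vs B: payoffs [5, 4] → best response X (payoff 5)
Mutual best responses: (A,X), (A,Y) → Nash equilibria.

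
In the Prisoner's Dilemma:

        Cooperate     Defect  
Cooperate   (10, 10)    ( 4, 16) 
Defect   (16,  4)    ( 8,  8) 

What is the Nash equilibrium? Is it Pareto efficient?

(Defect, Defect) is NE; not Pareto efficient

Work:
Defect dominates Cooperate for both players:
If P2 cooperates: Defect (16) > Cooperate (10)
If P2 defects: Defect (8) > Cooperate (4)
NE: (Defect, Defect) with payoff (8, 8)
But (Cooperate, Cooperate) = (10, 10) Pareto dominates (8, 8)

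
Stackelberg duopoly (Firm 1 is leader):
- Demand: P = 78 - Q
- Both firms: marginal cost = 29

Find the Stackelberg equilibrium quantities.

q₁* (leader) = 24.5, q₂* (follower) = 12.25

Work:
Follower's reaction: q₂ = (a - c - q₁)/2
Leader substitutes: π₁ = q₁·(a - q₁ - (a-c-q₁)/2 - c)
FOC: q₁* = (78 - 29)/2 = 24.50
Then: q₂* = (78 - 29 - 24.5)/2 = 12.25
Leader has first-mover advantage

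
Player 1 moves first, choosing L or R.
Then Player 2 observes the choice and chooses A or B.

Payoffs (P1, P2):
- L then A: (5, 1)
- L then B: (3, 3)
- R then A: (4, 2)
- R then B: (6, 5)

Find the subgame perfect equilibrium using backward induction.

P1 plays R, P2 plays B after L and B after R; Payoff (6, 5)

Work:
Backward induction:
After L: P2 chooses B → P1 gets 3
After R: P2 chooses B → P1 gets 6
P1 chooses R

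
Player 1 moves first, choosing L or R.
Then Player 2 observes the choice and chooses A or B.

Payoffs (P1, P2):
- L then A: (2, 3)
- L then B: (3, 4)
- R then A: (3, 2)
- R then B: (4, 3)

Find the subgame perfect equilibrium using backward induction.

P1 plays R, P2 plays B after L and B after R; Payoff (4, 3)

Work:
Backward induction:
After L: P2 chooses B → P1 gets 3
After R: P2 chooses B → P1 gets 4
P1 chooses R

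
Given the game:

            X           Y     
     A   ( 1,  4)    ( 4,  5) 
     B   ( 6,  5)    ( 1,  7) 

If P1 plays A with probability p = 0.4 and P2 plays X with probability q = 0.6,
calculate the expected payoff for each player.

E[P1] = 3.28, E[P2] = 5.24

Work:
E[P1] = p·q·π₁(A,X) + p·(1-q)·π₁(A,Y) + (1-p)·q·π₁(B,X) + (1-p)·(1-q)·π₁(B,Y)
= 0.4·0.6·1 + 0.4·0.4·4 + 0.6·0.6·6 + 0.6·0.4·1
= 3.28

E[P2] = 5.24 (similar calculation)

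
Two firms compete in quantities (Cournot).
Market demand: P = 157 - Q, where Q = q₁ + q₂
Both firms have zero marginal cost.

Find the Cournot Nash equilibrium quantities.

q₁* = q₂* = 52.33; P* = 52.33

Work:
Profit: π_i = P·q_i = (a - q_i - q_j)·q_i
FOC: ∂π_i/∂q_i = a - 2q_i - q_j = 0
Reaction function: q_i = (157 - q_j)/2
Symmetry: q* = 157/3 = 52.33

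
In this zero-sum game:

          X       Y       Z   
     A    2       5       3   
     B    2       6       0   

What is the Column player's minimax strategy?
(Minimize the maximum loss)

Column should play X, value = 2

Work:
Column player minimizes Row's maximum payoff:
Column X: max payoff to Row = 2
Column Y: max payoff to Row = 6
Column Z: max payoff to Row = 3
Minimum is 2, achieved by column X.
Minimax strategy: X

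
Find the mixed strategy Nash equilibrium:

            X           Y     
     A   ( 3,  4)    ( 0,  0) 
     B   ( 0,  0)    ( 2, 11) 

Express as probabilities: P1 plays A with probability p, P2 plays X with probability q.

p = 0.7333, q = 0.4

Work:
Find probabilities that make opponent indifferent:
P2 chooses q to make P1 indifferent between A and B
P1 chooses p to make P2 indifferent between X and Y
Mixed NE: P1 plays (A: 0.7333, B: 0.2667), P2 plays (X: 0.4, Y: 0.6)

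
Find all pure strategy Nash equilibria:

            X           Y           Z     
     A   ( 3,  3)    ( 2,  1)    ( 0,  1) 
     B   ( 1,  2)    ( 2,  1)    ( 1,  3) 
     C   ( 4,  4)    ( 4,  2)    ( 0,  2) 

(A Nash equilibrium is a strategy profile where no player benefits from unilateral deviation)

Nash equilibrium: (B, Z), (C, X)

Work:
Best responses:
  P1 vs X: payoffs [3, 1, 4] → best response C (payoff 4)
  P1 vs Y: payoffs [2, 2, 4] → best response C (payoff 4)
  P1 vs Z: payoffs [0, 1, 0] → best response B (payoff 1)
  P2 vs A: payoffs [3, 1, 1] → best response X (payoff 3)
  P2 vs B: payoffs [2, 1, 3] → best response Z (payoff 3)
  P2 vs C: payoffs [4, 2, 2] → best response X (payoff 4)
Mutual best responses: (B,Z), (C,X) → Nash equilibria.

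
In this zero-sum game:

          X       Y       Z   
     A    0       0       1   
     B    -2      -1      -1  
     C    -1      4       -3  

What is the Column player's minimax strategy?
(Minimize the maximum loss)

Column should play X, value = 0

Work:
Column player minimizes Row's maximum payoff:
Column X: max payoff to Row = 0
Column Y: max payoff to Row = 4
Column Z: max payoff to Row = 1
Minimum is 0, achieved by column X.
Minimax strategy: X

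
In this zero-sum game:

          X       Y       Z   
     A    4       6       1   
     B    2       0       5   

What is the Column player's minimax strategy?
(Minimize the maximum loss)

Column should play X, value = 4

Work:
Column player minimizes Row's maximum payoff:
Column X: max payoff to Row = 4
Column Y: max payoff to Row = 6
Column Z: max payoff to Row = 5
Minimum is 4, achieved by column X.
Minimax strategy: X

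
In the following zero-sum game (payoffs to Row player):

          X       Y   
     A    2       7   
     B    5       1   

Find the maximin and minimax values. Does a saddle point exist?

Maximin = 2, Minimax = 5, Saddle: False

Work:
Row minimums: [2, 1] → maximin = 2
Column maximums: [5, 7] → minimax = 5
No saddle point (maximin ≠ minimax). Mixed strategy needed.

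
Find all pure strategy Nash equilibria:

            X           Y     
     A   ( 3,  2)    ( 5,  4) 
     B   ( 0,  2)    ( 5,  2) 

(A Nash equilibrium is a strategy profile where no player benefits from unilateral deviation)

Nash equilibrium: (A, Y), (B, Y)

Work:
Best responses:
  P1 vs X: payoffs [3, 0] → best response A (payoff 3)
  P1 vs Y: payoffs [5, 5] → best response A/B (payoff 5)
  P2 vs A: payoffs [2, 4] → best response Y (payoff 4)
  P2 vs B: payoffs [2, 2] → best response X/Y (payoff 2)
Mutual best responses: (A,Y), (B,Y) → Nash equilibria.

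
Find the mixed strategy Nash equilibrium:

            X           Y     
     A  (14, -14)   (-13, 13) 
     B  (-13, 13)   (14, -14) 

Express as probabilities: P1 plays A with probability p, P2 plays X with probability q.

p = 0.5, q = 0.5

Work:
Find probabilities that make opponent indifferent:
P2 chooses q to make P1 indifferent between A and B
P1 chooses p to make P2 indifferent between X and Y
Mixed NE: P1 plays (A: 0.5, B: 0.5), P2 plays (X: 0.5, Y: 0.5)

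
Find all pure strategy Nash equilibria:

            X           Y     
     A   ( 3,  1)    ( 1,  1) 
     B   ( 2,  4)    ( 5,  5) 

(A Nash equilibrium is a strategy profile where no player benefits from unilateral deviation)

Nash equilibrium: (A, X), (B, Y)

Work:
Best responses:
  P1 vs X: payoffs [3, 2] → best response A (payoff 3)
  P1 vs Y: payoffs [1, 5] → best response B (payoff 5)
  P2 vs A: payoffs [1, 1] → best response X/Y (payoff 1)
  P2 vs B: payoffs [4, 5] → best response Y (payoff 5)
Mutual best responses: (A,X), (B,Y) → Nash equilibria.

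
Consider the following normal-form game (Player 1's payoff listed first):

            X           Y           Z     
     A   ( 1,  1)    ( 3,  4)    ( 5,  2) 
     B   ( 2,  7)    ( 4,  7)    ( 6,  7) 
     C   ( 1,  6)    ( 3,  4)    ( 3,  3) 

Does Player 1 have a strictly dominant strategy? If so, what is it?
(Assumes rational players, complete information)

Yes, Player 1's strictly dominant strategy is B

Work:
A strategy strictly dominates another if it gives a strictly higher payoff against every opponent action. Compare each pair of P1's strategies column-by-column:
  A vs B: [1 vs 2, 3 vs 4, 5 vs 6] → A does not strictly dominate B (column X: 1 ≤ 2)
  A vs C: [1 vs 1, 3 vs 3, 5 vs 3] → A does not strictly dominate C (column X: 1 ≤ 1)
  B vs A: [2 vs 1, 4 vs 3, 6 vs 5] → B strictly dominates A
  B vs C: [2 vs 1, 4 vs 3, 6 vs 3] → B strictly dominates C
  C vs A: [1 vs 1, 3 vs 3, 3 vs 5] → C does not strictly dominate A (column X: 1 ≤ 1)
  C vs B: [1 vs 2, 3 vs 4, 3 vs 6] → C does not strictly dominate B (column X: 1 ≤ 2)
B strictly dominates every other strategy → strictly dominant.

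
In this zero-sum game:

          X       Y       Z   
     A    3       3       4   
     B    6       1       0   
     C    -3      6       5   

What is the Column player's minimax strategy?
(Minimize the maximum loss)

Column should play Z, value = 5

Work:
Column player minimizes Row's maximum payoff:
Column X: max payoff to Row = 6
Column Y: max payoff to Row = 6
Column Z: max payoff to Row = 5
Minimum is 5, achieved by column Z.
Minimax strategy: Z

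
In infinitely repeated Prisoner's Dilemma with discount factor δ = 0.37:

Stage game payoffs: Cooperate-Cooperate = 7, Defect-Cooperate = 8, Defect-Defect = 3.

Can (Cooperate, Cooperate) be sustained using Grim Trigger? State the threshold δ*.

δ* = 0.2; since δ = 0.37 ≥ 0.2, cooperation can be sustained

Work:
For Grim Trigger:
Cooperate forever: 7/(1-δ)
Defect then punished: 8 + 3·δ/(1-δ)
Need: 7/(1-δ) ≥ 8 + 3·δ/(1-δ)
Solving: δ ≥ (T-R)/(T-P) = (8-7)/(8-3) = 0.2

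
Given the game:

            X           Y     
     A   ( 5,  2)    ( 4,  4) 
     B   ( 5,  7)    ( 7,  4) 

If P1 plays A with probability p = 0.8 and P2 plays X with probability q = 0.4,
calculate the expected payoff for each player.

E[P1] = 4.76, E[P2] = 3.6

Work:
E[P1] = p·q·π₁(A,X) + p·(1-q)·π₁(A,Y) + (1-p)·q·π₁(B,X) + (1-p)·(1-q)·π₁(B,Y)
= 0.8·0.4·5 + 0.8·0.6·4 + 0.2·0.4·5 + 0.2·0.6·7
= 4.76

E[P2] = 3.6 (similar calculation)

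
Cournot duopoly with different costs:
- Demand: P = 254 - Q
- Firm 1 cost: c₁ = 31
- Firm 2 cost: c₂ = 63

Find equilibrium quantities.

q₁* = 85.0, q₂* = 53.0

Work:
Reaction: q₁ = (254 - 31 - q₂)/2
Reaction: q₂ = (254 - 63 - q₁)/2
Solve simultaneously:
q₁* = (254 - 2×31 + 63)/3 = 85.0
q₂* = (254 - 2×63 + 31)/3 = 53.0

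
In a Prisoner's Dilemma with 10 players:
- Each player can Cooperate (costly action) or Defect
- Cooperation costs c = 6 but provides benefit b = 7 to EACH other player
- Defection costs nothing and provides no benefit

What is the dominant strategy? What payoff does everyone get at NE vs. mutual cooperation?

Dominant: Defect; NE payoff = 0; Coop payoff = 57

Work:
Defect dominates (saves cost c = 6, benefit to others is external)
NE: All defect → everyone gets 0
If all cooperate: each receives (9)×7 - 6 = 57
Social dilemma: 57 > 0 but NE gives 0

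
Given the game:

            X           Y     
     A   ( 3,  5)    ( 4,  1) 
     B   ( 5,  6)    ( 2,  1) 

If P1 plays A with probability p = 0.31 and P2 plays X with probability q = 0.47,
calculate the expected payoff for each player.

E[P1] = 3.4472, E[P2] = 3.2043

Work:
E[P1] = p·q·π₁(A,X) + p·(1-q)·π₁(A,Y) + (1-p)·q·π₁(B,X) + (1-p)·(1-q)·π₁(B,Y)
= 0.31·0.47·3 + 0.31·0.53·4 + 0.69·0.47·5 + 0.69·0.53·2
= 3.4472

E[P2] = 3.2043 (similar calculation)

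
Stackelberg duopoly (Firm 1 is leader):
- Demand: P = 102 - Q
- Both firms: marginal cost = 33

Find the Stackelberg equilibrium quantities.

q₁* (leader) = 34.5, q₂* (follower) = 17.25

Work:
Follower's reaction: q₂ = (a - c - q₁)/2
Leader substitutes: π₁ = q₁·(a - q₁ - (a-c-q₁)/2 - c)
FOC: q₁* = (102 - 33)/2 = 34.50
Then: q₂* = (102 - 33 - 34.5)/2 = 17.25
Leader has first-mover advantage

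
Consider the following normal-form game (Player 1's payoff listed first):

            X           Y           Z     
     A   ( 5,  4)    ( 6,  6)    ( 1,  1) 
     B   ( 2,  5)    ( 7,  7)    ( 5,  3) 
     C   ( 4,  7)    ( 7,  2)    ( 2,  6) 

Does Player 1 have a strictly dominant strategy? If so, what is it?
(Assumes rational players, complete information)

No strictly dominant strategy exists for Player 1

Work:
A strategy strictly dominates another if it gives a strictly higher payoff against every opponent action. Compare each pair of P1's strategies column-by-column:
  A vs B: [5 vs 2, 6 vs 7, 1 vs 5] → A does not strictly dominate B (column Y: 6 ≤ 7)
  A vs C: [5 vs 4, 6 vs 7, 1 vs 2] → A does not strictly dominate C (column Y: 6 ≤ 7)
  B vs A: [2 vs 5, 7 vs 6, 5 vs 1] → B does not strictly dominate A (column X: 2 ≤ 5)
  B vs C: [2 vs 4, 7 vs 7, 5 vs 2] → B does not strictly dominate C (column X: 2 ≤ 4)
  C vs A: [4 vs 5, 7 vs 6, 2 vs 1] → C does not strictly dominate A (column X: 4 ≤ 5)
  C vs B: [4 vs 2, 7 vs 7, 2 vs 5] → C does not strictly dominate B (column Y: 7 ≤ 7)
No single strategy strictly dominates all others → no strictly dominant strategy.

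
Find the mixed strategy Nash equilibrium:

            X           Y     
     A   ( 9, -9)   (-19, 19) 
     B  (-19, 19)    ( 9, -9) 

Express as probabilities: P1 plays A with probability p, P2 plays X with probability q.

p = 0.5, q = 0.5

Work:
Find probabilities that make opponent indifferent:
P2 chooses q to make P1 indifferent between A and B
P1 chooses p to make P2 indifferent between X and Y
Mixed NE: P1 plays (A: 0.5, B: 0.5), P2 plays (X: 0.5, Y: 0.5)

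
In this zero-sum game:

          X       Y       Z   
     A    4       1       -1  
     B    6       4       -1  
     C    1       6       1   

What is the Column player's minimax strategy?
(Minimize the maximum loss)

Column should play Z, value = 1

Work:
Column player minimizes Row's maximum payoff:
Column X: max payoff to Row = 6
Column Y: max payoff to Row = 6
Column Z: max payoff to Row = 1
Minimum is 1, achieved by column Z.
Minimax strategy: Z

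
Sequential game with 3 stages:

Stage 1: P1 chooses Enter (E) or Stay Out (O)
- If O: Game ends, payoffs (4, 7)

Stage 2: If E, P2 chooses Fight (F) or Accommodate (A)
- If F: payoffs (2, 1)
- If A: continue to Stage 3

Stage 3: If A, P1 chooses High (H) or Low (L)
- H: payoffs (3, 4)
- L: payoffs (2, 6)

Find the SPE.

SPE: (O, A, H); Outcome (4, 7)

Work:
Stage 3: P1 chooses H (3 vs 2)
Stage 2: P2: F->1, A->4 (anticipating H). Choose A
Stage 1: P1: O->4, E->3 (anticipating A, H). Choose O
SPE path: O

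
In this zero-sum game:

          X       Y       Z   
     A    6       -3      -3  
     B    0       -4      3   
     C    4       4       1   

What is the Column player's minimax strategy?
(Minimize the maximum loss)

Column should play Z, value = 3

Work:
Column player minimizes Row's maximum payoff:
Column X: max payoff to Row = 6
Column Y: max payoff to Row = 4
Column Z: max payoff to Row = 3
Minimum is 3, achieved by column Z.
Minimax strategy: Z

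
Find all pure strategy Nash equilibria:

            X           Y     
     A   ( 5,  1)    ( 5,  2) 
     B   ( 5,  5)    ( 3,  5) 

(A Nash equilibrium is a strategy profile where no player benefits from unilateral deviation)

Nash equilibrium: (A, Y), (B, X)

Work:
Best responses:
  P1 vs X: payoffs [5, 5] → best response A/B (payoff 5)
  P1 vs Y: payoffs [5, 3] → best response A (payoff 5)
  P2 vs A: payoffs [1, 2] → best response Y (payoff 2)
  P2 vs B: payoffs [5, 5] → best response X/Y (payoff 5)
Mutual best responses: (A,Y), (B,X) → Nash equilibria.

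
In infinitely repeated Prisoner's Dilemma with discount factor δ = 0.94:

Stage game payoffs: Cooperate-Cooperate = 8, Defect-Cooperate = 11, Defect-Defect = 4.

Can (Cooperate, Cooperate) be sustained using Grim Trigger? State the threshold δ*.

δ* = 0.4286; since δ = 0.94 ≥ 0.4286, cooperation can be sustained

Work:
For Grim Trigger:
Cooperate forever: 8/(1-δ)
Defect then punished: 11 + 4·δ/(1-δ)
Need: 8/(1-δ) ≥ 11 + 4·δ/(1-δ)
Solving: δ ≥ (T-R)/(T-P) = (11-8)/(11-4) = 0.4286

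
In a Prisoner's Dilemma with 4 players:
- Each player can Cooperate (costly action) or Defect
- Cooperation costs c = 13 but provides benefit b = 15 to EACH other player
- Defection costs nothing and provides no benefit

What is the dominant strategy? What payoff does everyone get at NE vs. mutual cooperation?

Dominant: Defect; NE payoff = 0; Coop payoff = 32

Work:
Defect dominates (saves cost c = 13, benefit to others is external)
NE: All defect → everyone gets 0
If all cooperate: each receives (3)×15 - 13 = 32
Social dilemma: 32 > 0 but NE gives 0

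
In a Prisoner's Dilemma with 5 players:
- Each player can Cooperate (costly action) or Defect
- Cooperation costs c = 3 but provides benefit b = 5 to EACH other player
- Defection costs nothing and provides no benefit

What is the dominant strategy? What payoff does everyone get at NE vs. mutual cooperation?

Dominant: Defect; NE payoff = 0; Coop payoff = 17

Work:
Defect dominates (saves cost c = 3, benefit to others is external)
NE: All defect → everyone gets 0
If all cooperate: each receives (4)×5 - 3 = 17
Social dilemma: 17 > 0 but NE gives 0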